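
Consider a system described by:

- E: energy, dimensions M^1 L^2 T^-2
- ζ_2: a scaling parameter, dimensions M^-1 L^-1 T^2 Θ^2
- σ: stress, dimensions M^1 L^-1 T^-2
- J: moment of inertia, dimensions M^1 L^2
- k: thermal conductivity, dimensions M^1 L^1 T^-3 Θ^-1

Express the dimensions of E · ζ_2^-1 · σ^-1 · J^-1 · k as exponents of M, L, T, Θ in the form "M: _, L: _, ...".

Collect each base-dimension exponent across the product:
  M: (1) − (-1) − (1) − (1) + (1) = 1
  L: (2) − (-1) − (-1) − (2) + (1) = 3
  T: (-2) − (2) − (-2) − (0) + (-3) = -5
  Θ: (0) − (2) − (0) − (0) + (-1) = -3
So the dimensions are [M L³ T⁻⁵ Θ⁻³].

M: 1, L: 3, T: -5, Θ: -3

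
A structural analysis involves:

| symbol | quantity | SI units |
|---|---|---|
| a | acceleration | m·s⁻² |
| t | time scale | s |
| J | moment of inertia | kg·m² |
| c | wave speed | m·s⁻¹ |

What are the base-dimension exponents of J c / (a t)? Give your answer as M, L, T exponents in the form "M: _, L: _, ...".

Collect each base-dimension exponent across the product:
  M: −(0) − (0) + (1) + (0) = 1
  L: −(1) − (0) + (2) + (1) = 2
  T: −(-2) − (1) + (0) + (-1) = 0
So the dimensions are [M L²].

M: 1, L: 2, T: 0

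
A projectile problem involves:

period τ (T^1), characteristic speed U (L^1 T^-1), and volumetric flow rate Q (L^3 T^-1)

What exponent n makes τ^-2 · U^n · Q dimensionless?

Balance the L exponent: (1)·n from U, plus −2·(0) + (3) = 3 from the rest, must sum to zero.
n + 3 = 0, so n = -3.

-3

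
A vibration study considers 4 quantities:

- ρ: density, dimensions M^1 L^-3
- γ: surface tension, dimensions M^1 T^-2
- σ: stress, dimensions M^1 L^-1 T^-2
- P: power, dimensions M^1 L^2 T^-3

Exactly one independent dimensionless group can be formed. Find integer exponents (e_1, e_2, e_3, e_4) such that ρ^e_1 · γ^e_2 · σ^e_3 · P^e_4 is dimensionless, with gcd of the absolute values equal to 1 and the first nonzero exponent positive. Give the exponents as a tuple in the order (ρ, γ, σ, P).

(1, -4, 1, 2)

M: e_1·(1) + e_2·(1) + e_3·(1) + e_4·(1) = 0
L: e_1·(-3) + e_2·(0) + e_3·(-1) + e_4·(2) = 0
T: e_1·(0) + e_2·(-2) + e_3·(-2) + e_4·(-3) = 0
Solving this homogeneous linear system for the smallest-integer solution (first nonzero entry positive) gives (1, -4, 1, 2).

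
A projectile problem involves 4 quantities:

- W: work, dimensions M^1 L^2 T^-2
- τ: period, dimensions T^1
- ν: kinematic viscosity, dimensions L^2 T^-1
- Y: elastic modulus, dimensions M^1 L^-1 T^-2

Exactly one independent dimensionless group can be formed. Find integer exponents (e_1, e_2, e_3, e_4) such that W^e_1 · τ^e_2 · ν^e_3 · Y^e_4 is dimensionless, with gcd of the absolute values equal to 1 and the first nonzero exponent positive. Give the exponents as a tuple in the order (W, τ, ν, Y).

M: e_1·(1) + e_2·(0) + e_3·(0) + e_4·(1) = 0
L: e_1·(2) + e_2·(0) + e_3·(2) + e_4·(-1) = 0
T: e_1·(-2) + e_2·(1) + e_3·(-1) + e_4·(-2) = 0
Solving this homogeneous linear system for the smallest-integer solution (first nonzero entry positive) gives (2, -3, -3, -2).

(2, -3, -3, -2)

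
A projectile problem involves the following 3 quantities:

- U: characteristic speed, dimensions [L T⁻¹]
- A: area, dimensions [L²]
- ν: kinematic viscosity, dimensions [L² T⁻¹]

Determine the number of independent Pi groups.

1

There are 3 variables and 2 base dimensions (L, T).
The dimension matrix has rank 2.
Independent dimensionless groups: 3 − 2 = 1.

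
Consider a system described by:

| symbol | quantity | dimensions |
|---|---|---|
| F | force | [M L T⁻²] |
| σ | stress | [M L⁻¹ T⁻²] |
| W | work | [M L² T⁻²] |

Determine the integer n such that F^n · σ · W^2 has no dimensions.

Balance the M exponent: (1)·n from F, plus (1) + 2·(1) = 3 from the rest, must sum to zero.
n + 3 = 0, so n = -3.

-3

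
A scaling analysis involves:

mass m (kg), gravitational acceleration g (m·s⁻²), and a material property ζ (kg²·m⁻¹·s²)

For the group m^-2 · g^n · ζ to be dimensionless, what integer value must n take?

Balance the L exponent: (1)·n from g, plus −2·(0) + (-1) = -1 from the rest, must sum to zero.
n − 1 = 0, so n = 1.

1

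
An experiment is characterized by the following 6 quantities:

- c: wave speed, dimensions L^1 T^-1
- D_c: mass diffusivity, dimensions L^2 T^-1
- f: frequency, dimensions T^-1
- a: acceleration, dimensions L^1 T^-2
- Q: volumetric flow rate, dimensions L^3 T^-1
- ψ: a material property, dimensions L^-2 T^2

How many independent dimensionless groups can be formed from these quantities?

There are 6 variables and 2 base dimensions (L, T).
The dimension matrix has rank 2.
Independent dimensionless groups: 6 − 2 = 4.

4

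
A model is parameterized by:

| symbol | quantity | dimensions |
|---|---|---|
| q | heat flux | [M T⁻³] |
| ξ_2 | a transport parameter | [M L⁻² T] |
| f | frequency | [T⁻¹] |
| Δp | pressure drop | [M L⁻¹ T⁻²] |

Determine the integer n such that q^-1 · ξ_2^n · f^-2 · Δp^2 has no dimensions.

-1

Balance the M exponent: (1)·n from ξ_2, plus −(1) − 2·(0) + 2·(1) = 1 from the rest, must sum to zero.
n + 1 = 0, so n = -1.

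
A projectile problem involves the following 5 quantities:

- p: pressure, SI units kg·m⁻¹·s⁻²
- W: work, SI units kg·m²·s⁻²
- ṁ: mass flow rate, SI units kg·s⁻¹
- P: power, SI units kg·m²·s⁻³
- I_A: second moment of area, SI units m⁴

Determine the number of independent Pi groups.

There are 5 variables and 3 base dimensions (M, L, T).
The dimension matrix has rank 3.
Independent dimensionless groups: 5 − 3 = 2.

2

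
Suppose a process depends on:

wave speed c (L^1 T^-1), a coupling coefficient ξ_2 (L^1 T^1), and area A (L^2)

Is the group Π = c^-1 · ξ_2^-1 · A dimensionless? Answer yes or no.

yes

Sum the exponent of each base dimension across the product:
  L: −[c]_L − [ξ_2]_L + [A]_L = −(1) − (1) + (2) = 0
  T: −[c]_T − [ξ_2]_T + [A]_T = −(-1) − (1) + (0) = 0
All base exponents vanish — dimensionless.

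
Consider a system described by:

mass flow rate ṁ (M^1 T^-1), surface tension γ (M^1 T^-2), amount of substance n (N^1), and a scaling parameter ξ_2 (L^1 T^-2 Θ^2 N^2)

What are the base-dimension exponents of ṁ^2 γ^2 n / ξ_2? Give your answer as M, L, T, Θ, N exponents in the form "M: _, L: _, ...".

M: 4, L: -1, T: -4, Θ: -2, N: -1

Collect each base-dimension exponent across the product:
  M: 2·(1) + 2·(1) + (0) − (0) = 4
  L: 2·(0) + 2·(0) + (0) − (1) = -1
  T: 2·(-1) + 2·(-2) + (0) − (-2) = -4
  Θ: 2·(0) + 2·(0) + (0) − (2) = -2
  N: 2·(0) + 2·(0) + (1) − (2) = -1
So the dimensions are [M⁴ L⁻¹ T⁻⁴ Θ⁻² N⁻¹].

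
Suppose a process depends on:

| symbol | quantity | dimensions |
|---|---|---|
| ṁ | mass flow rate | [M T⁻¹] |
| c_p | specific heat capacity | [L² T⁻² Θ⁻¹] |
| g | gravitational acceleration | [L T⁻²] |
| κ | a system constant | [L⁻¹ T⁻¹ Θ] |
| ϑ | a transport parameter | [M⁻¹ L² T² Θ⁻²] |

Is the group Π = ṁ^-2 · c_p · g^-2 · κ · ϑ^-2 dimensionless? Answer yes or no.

no

Sum the exponent of each base dimension across the product:
  M: −2·[ṁ]_M + [c_p]_M − 2·[g]_M + [κ]_M − 2·[ϑ]_M = −2·(1) + (0) − 2·(0) + (0) − 2·(-1) = 0
  L: −2·[ṁ]_L + [c_p]_L − 2·[g]_L + [κ]_L − 2·[ϑ]_L = −2·(0) + (2) − 2·(1) + (-1) − 2·(2) = -5
  T: −2·[ṁ]_T + [c_p]_T − 2·[g]_T + [κ]_T − 2·[ϑ]_T = −2·(-1) + (-2) − 2·(-2) + (-1) − 2·(2) = -1
  Θ: −2·[ṁ]_Θ + [c_p]_Θ − 2·[g]_Θ + [κ]_Θ − 2·[ϑ]_Θ = −2·(0) + (-1) − 2·(0) + (1) − 2·(-2) = 4
Net dimensions [L⁻⁵ T⁻¹ Θ⁴] ≠ [1] — not dimensionless.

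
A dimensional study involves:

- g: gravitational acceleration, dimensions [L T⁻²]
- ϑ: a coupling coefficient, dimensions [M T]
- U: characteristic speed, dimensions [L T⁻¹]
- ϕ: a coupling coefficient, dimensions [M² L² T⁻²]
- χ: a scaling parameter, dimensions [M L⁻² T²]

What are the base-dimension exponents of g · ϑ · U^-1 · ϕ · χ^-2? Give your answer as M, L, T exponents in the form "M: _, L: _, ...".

Collect each base-dimension exponent across the product:
  M: (0) + (1) − (0) + (2) − 2·(1) = 1
  L: (1) + (0) − (1) + (2) − 2·(-2) = 6
  T: (-2) + (1) − (-1) + (-2) − 2·(2) = -6
So the dimensions are [M L⁶ T⁻⁶].

M: 1, L: 6, T: -6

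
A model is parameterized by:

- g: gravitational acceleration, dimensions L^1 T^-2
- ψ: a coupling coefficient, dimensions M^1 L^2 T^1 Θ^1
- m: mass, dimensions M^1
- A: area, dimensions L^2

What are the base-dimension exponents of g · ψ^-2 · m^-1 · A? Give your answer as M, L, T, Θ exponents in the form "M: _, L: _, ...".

Collect each base-dimension exponent across the product:
  M: (0) − 2·(1) − (1) + (0) = -3
  L: (1) − 2·(2) − (0) + (2) = -1
  T: (-2) − 2·(1) − (0) + (0) = -4
  Θ: (0) − 2·(1) − (0) + (0) = -2
So the dimensions are [M⁻³ L⁻¹ T⁻⁴ Θ⁻²].

M: -3, L: -1, T: -4, Θ: -2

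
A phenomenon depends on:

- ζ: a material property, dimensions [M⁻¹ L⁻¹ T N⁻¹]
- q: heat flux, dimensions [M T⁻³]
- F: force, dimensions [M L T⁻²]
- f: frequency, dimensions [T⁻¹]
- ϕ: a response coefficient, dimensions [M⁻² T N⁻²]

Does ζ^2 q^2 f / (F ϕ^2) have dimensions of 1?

no

Sum the exponent of each base dimension across the product:
  M: 2·[ζ]_M + 2·[q]_M − [F]_M + [f]_M − 2·[ϕ]_M = 2·(-1) + 2·(1) − (1) + (0) − 2·(-2) = 3
  L: 2·[ζ]_L + 2·[q]_L − [F]_L + [f]_L − 2·[ϕ]_L = 2·(-1) + 2·(0) − (1) + (0) − 2·(0) = -3
  T: 2·[ζ]_T + 2·[q]_T − [F]_T + [f]_T − 2·[ϕ]_T = 2·(1) + 2·(-3) − (-2) + (-1) − 2·(1) = -5
  N: 2·[ζ]_N + 2·[q]_N − [F]_N + [f]_N − 2·[ϕ]_N = 2·(-1) + 2·(0) − (0) + (0) − 2·(-2) = 2
Net dimensions [M³ L⁻³ T⁻⁵ N²] ≠ [1] — not dimensionless.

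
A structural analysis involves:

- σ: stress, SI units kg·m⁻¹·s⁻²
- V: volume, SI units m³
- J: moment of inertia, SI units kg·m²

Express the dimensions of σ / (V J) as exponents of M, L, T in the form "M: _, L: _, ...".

M: 0, L: -6, T: -2

Collect each base-dimension exponent across the product:
  M: (1) − (0) − (1) = 0
  L: (-1) − (3) − (2) = -6
  T: (-2) − (0) − (0) = -2
So the dimensions are [L⁻⁶ T⁻²].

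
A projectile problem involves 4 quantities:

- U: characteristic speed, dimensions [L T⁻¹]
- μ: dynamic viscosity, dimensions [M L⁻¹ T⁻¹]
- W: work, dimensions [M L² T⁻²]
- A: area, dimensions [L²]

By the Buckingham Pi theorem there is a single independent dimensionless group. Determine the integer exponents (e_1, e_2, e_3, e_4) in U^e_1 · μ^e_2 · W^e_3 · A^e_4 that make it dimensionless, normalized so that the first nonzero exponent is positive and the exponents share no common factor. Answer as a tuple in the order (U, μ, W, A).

(1, 1, -1, 1)

M: e_1·(0) + e_2·(1) + e_3·(1) + e_4·(0) = 0
L: e_1·(1) + e_2·(-1) + e_3·(2) + e_4·(2) = 0
T: e_1·(-1) + e_2·(-1) + e_3·(-2) + e_4·(0) = 0
Solving this homogeneous linear system for the smallest-integer solution (first nonzero entry positive) gives (1, 1, -1, 1).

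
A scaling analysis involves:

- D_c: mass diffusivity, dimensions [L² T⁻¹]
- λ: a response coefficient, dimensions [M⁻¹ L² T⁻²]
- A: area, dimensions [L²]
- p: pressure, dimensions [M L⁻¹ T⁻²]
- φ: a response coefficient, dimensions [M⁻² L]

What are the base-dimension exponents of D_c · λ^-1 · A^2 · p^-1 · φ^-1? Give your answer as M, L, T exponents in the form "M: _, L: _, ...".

Collect each base-dimension exponent across the product:
  M: (0) − (-1) + 2·(0) − (1) − (-2) = 2
  L: (2) − (2) + 2·(2) − (-1) − (1) = 4
  T: (-1) − (-2) + 2·(0) − (-2) − (0) = 3
So the dimensions are [M² L⁴ T³].

M: 2, L: 4, T: 3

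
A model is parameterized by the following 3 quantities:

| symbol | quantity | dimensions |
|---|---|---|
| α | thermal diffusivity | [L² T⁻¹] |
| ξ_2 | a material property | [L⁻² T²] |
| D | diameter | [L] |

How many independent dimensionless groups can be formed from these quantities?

1

There are 3 variables and 2 base dimensions (L, T).
The dimension matrix has rank 2.
Independent dimensionless groups: 3 − 2 = 1.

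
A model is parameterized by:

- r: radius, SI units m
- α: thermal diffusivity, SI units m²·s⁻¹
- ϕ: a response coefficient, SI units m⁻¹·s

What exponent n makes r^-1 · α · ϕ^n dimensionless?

Balance the L exponent: (-1)·n from ϕ, plus −(1) + (2) = 1 from the rest, must sum to zero.
−n + 1 = 0, so n = 1.

1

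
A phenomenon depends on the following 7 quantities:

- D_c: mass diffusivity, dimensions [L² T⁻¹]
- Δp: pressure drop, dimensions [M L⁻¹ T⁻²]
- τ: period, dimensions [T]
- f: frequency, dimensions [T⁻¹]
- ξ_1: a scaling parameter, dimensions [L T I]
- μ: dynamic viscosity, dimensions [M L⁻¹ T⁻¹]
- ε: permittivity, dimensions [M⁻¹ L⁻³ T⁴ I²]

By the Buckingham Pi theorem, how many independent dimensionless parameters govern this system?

3

There are 7 variables and 4 base dimensions (M, L, T, I).
The dimension matrix has rank 4.
Independent dimensionless groups: 7 − 4 = 3.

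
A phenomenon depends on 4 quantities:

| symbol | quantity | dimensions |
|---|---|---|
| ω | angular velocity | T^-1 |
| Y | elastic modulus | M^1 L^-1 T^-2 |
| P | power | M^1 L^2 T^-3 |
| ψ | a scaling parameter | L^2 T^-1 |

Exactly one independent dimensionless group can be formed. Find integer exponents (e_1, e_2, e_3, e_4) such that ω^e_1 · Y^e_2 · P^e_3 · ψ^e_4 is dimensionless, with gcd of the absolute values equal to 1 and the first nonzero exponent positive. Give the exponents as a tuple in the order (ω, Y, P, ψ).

M: e_1·(0) + e_2·(1) + e_3·(1) + e_4·(0) = 0
L: e_1·(0) + e_2·(-1) + e_3·(2) + e_4·(2) = 0
T: e_1·(-1) + e_2·(-2) + e_3·(-3) + e_4·(-1) = 0
Solving this homogeneous linear system for the smallest-integer solution (first nonzero entry positive) gives (1, -2, 2, -3).

(1, -2, 2, -3)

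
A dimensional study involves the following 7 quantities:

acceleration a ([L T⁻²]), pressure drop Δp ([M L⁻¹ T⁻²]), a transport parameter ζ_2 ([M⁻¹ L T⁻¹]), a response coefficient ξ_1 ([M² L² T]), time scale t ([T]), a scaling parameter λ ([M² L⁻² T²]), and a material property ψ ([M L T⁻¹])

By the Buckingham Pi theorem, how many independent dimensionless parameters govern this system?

There are 7 variables and 3 base dimensions (M, L, T).
The dimension matrix has rank 3.
Independent dimensionless groups: 7 − 3 = 4.

4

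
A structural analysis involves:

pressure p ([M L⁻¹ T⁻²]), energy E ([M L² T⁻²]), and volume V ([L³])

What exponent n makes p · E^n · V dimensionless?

Balance the M exponent: (1)·n from E, plus (1) + (0) = 1 from the rest, must sum to zero.
n + 1 = 0, so n = -1.

-1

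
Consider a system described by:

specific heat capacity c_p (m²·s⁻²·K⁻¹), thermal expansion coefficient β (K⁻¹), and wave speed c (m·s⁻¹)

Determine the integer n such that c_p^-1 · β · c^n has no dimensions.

2

Balance the L exponent: (1)·n from c, plus −(2) + (0) = -2 from the rest, must sum to zero.
n − 2 = 0, so n = 2.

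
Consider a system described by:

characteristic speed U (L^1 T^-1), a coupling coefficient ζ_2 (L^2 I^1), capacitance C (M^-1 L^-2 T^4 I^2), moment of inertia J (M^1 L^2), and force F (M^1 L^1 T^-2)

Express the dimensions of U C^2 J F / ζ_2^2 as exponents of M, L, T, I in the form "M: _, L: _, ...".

M: 0, L: -4, T: 5, I: 2

Collect each base-dimension exponent across the product:
  M: (0) − 2·(0) + 2·(-1) + (1) + (1) = 0
  L: (1) − 2·(2) + 2·(-2) + (2) + (1) = -4
  T: (-1) − 2·(0) + 2·(4) + (0) + (-2) = 5
  I: (0) − 2·(1) + 2·(2) + (0) + (0) = 2
So the dimensions are [L⁻⁴ T⁵ I²].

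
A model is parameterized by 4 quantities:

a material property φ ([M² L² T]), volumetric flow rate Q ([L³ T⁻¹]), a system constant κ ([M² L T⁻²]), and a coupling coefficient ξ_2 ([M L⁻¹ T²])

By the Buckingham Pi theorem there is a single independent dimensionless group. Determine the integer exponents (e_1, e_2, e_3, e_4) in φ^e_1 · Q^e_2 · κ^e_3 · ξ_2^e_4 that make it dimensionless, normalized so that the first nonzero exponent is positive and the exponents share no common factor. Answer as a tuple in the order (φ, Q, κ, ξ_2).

M: e_1·(2) + e_2·(0) + e_3·(2) + e_4·(1) = 0
L: e_1·(2) + e_2·(3) + e_3·(1) + e_4·(-1) = 0
T: e_1·(1) + e_2·(-1) + e_3·(-2) + e_4·(2) = 0
Solving this homogeneous linear system for the smallest-integer solution (first nonzero entry positive) gives (3, -3, -1, -4).

(3, -3, -1, -4)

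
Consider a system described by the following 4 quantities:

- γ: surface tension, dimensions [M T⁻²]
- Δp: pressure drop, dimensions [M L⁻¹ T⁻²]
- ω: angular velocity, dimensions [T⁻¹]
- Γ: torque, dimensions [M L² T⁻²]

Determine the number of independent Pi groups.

1

There are 4 variables and 3 base dimensions (M, L, T).
The dimension matrix has rank 3.
Independent dimensionless groups: 4 − 3 = 1.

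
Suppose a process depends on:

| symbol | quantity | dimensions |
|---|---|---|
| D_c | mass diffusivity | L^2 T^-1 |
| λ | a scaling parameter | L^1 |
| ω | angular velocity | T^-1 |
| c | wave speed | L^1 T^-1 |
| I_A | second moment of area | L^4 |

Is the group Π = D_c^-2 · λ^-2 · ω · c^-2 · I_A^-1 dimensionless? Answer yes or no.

no

Sum the exponent of each base dimension across the product:
  L: −2·[D_c]_L − 2·[λ]_L + [ω]_L − 2·[c]_L − [I_A]_L = −2·(2) − 2·(1) + (0) − 2·(1) − (4) = -12
  T: −2·[D_c]_T − 2·[λ]_T + [ω]_T − 2·[c]_T − [I_A]_T = −2·(-1) − 2·(0) + (-1) − 2·(-1) − (0) = 3
Net dimensions [L⁻¹² T³] ≠ [1] — not dimensionless.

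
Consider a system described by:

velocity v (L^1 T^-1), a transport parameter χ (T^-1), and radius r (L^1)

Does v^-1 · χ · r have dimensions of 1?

Sum the exponent of each base dimension across the product:
  L: −[v]_L + [χ]_L + [r]_L = −(1) + (0) + (1) = 0
  T: −[v]_T + [χ]_T + [r]_T = −(-1) + (-1) + (0) = 0
All base exponents vanish — dimensionless.

yes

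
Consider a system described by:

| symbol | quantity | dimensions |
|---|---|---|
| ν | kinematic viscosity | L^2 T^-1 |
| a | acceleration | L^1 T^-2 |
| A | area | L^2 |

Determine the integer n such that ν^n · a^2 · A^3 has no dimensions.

-4

Balance the L exponent: (2)·n from ν, plus 2·(1) + 3·(2) = 8 from the rest, must sum to zero.
2n + 8 = 0, so n = -4.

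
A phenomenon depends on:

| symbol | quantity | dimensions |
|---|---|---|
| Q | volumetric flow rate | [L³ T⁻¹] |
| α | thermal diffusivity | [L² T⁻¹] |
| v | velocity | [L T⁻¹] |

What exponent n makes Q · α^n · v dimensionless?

Balance the L exponent: (2)·n from α, plus (3) + (1) = 4 from the rest, must sum to zero.
2n + 4 = 0, so n = -2.

-2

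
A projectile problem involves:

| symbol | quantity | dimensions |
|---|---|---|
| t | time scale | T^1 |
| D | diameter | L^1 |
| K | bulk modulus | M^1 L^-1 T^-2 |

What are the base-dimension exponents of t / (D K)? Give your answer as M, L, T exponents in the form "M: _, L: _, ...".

M: -1, L: 0, T: 3

Collect each base-dimension exponent across the product:
  M: (0) − (0) − (1) = -1
  L: (0) − (1) − (-1) = 0
  T: (1) − (0) − (-2) = 3
So the dimensions are [M⁻¹ T³].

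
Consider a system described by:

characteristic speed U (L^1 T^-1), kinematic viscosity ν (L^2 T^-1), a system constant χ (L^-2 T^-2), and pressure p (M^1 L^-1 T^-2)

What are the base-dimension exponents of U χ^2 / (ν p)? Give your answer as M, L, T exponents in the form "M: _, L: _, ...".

Collect each base-dimension exponent across the product:
  M: (0) − (0) + 2·(0) − (1) = -1
  L: (1) − (2) + 2·(-2) − (-1) = -4
  T: (-1) − (-1) + 2·(-2) − (-2) = -2
So the dimensions are [M⁻¹ L⁻⁴ T⁻²].

M: -1, L: -4, T: -2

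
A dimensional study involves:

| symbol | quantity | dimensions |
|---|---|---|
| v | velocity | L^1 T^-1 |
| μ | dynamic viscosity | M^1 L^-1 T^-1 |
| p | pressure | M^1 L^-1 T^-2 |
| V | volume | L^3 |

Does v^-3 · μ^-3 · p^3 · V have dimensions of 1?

Sum the exponent of each base dimension across the product:
  M: −3·[v]_M − 3·[μ]_M + 3·[p]_M + [V]_M = −3·(0) − 3·(1) + 3·(1) + (0) = 0
  L: −3·[v]_L − 3·[μ]_L + 3·[p]_L + [V]_L = −3·(1) − 3·(-1) + 3·(-1) + (3) = 0
  T: −3·[v]_T − 3·[μ]_T + 3·[p]_T + [V]_T = −3·(-1) − 3·(-1) + 3·(-2) + (0) = 0
All base exponents vanish — dimensionless.

yes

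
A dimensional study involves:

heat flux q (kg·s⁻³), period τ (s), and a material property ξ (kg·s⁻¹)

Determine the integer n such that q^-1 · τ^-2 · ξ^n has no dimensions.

Balance the M exponent: (1)·n from ξ, plus −(1) − 2·(0) = -1 from the rest, must sum to zero.
n − 1 = 0, so n = 1.

1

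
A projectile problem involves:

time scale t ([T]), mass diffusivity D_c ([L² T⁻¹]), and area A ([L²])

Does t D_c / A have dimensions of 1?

Sum the exponent of each base dimension across the product:
  L: [t]_L + [D_c]_L − [A]_L = (0) + (2) − (2) = 0
  T: [t]_T + [D_c]_T − [A]_T = (1) + (-1) − (0) = 0
All base exponents vanish — dimensionless.

yes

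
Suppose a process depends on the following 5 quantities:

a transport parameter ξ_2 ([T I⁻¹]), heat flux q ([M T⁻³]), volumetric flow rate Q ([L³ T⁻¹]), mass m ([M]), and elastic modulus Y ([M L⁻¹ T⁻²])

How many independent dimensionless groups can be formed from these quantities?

There are 5 variables and 4 base dimensions (M, L, T, I).
The dimension matrix has rank 4.
Independent dimensionless groups: 5 − 4 = 1.

1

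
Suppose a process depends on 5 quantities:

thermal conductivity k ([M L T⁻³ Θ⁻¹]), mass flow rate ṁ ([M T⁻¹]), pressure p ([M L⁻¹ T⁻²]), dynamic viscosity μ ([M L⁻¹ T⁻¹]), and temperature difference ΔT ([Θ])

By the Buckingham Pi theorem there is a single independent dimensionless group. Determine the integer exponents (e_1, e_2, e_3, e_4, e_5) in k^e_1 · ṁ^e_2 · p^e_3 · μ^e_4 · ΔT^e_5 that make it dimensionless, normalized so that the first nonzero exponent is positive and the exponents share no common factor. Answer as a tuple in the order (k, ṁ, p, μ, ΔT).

(1, -2, -2, 3, 1)

M: e_1·(1) + e_2·(1) + e_3·(1) + e_4·(1) + e_5·(0) = 0
L: e_1·(1) + e_2·(0) + e_3·(-1) + e_4·(-1) + e_5·(0) = 0
T: e_1·(-3) + e_2·(-1) + e_3·(-2) + e_4·(-1) + e_5·(0) = 0
Θ: e_1·(-1) + e_2·(0) + e_3·(0) + e_4·(0) + e_5·(1) = 0
Solving this homogeneous linear system for the smallest-integer solution (first nonzero entry positive) gives (1, -2, -2, 3, 1).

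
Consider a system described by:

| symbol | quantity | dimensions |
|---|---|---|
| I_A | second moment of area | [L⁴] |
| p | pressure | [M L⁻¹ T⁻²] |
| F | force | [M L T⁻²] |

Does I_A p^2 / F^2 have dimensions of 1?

Sum the exponent of each base dimension across the product:
  M: [I_A]_M + 2·[p]_M − 2·[F]_M = (0) + 2·(1) − 2·(1) = 0
  L: [I_A]_L + 2·[p]_L − 2·[F]_L = (4) + 2·(-1) − 2·(1) = 0
  T: [I_A]_T + 2·[p]_T − 2·[F]_T = (0) + 2·(-2) − 2·(-2) = 0
All base exponents vanish — dimensionless.

yes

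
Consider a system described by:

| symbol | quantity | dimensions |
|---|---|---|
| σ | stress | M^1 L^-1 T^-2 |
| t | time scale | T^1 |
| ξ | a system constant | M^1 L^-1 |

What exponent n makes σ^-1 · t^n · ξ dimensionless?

Balance the T exponent: (1)·n from t, plus −(-2) + (0) = 2 from the rest, must sum to zero.
n + 2 = 0, so n = -2.

-2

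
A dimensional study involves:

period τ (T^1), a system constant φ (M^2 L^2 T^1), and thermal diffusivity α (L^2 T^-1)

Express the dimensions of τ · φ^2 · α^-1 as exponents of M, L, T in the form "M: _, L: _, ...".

Collect each base-dimension exponent across the product:
  M: (0) + 2·(2) − (0) = 4
  L: (0) + 2·(2) − (2) = 2
  T: (1) + 2·(1) − (-1) = 4
So the dimensions are [M⁴ L² T⁴].

M: 4, L: 2, T: 4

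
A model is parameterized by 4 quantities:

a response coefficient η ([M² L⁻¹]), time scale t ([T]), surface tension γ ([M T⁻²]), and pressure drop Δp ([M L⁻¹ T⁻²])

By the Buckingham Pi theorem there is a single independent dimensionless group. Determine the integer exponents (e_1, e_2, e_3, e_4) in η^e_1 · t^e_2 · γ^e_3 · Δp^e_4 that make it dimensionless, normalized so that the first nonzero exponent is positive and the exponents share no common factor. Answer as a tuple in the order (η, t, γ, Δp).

M: e_1·(2) + e_2·(0) + e_3·(1) + e_4·(1) = 0
L: e_1·(-1) + e_2·(0) + e_3·(0) + e_4·(-1) = 0
T: e_1·(0) + e_2·(1) + e_3·(-2) + e_4·(-2) = 0
Solving this homogeneous linear system for the smallest-integer solution (first nonzero entry positive) gives (1, -4, -1, -1).

(1, -4, -1, -1)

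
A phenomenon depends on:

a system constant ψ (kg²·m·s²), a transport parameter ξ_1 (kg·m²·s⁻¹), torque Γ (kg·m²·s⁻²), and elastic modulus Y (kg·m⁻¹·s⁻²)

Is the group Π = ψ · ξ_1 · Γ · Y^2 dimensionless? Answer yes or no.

Sum the exponent of each base dimension across the product:
  M: [ψ]_M + [ξ_1]_M + [Γ]_M + 2·[Y]_M = (2) + (1) + (1) + 2·(1) = 6
  L: [ψ]_L + [ξ_1]_L + [Γ]_L + 2·[Y]_L = (1) + (2) + (2) + 2·(-1) = 3
  T: [ψ]_T + [ξ_1]_T + [Γ]_T + 2·[Y]_T = (2) + (-1) + (-2) + 2·(-2) = -5
Net dimensions [M⁶ L³ T⁻⁵] ≠ [1] — not dimensionless.

no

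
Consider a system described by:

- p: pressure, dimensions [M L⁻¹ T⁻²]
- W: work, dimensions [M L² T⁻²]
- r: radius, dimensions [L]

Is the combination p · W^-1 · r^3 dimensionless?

Sum the exponent of each base dimension across the product:
  M: [p]_M − [W]_M + 3·[r]_M = (1) − (1) + 3·(0) = 0
  L: [p]_L − [W]_L + 3·[r]_L = (-1) − (2) + 3·(1) = 0
  T: [p]_T − [W]_T + 3·[r]_T = (-2) − (-2) + 3·(0) = 0
  Θ: [p]_Θ − [W]_Θ + 3·[r]_Θ = (0) − (0) + 3·(0) = 0
  N: [p]_N − [W]_N + 3·[r]_N = (0) − (0) + 3·(0) = 0
All base exponents vanish — dimensionless.

yes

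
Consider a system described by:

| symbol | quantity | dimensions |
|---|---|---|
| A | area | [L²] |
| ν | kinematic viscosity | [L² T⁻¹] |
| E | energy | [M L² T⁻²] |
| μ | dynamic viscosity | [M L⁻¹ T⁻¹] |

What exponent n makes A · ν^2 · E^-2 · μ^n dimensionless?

Balance the M exponent: (1)·n from μ, plus (0) + 2·(0) − 2·(1) = -2 from the rest, must sum to zero.
n − 2 = 0, so n = 2.

2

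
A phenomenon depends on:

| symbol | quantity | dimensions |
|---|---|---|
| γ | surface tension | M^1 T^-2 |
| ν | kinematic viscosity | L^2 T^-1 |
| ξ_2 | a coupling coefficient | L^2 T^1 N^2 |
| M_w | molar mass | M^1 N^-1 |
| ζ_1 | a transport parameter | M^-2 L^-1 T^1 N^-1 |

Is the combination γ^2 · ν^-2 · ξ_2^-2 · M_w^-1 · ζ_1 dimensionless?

Sum the exponent of each base dimension across the product:
  M: 2·[γ]_M − 2·[ν]_M − 2·[ξ_2]_M − [M_w]_M + [ζ_1]_M = 2·(1) − 2·(0) − 2·(0) − (1) + (-2) = -1
  L: 2·[γ]_L − 2·[ν]_L − 2·[ξ_2]_L − [M_w]_L + [ζ_1]_L = 2·(0) − 2·(2) − 2·(2) − (0) + (-1) = -9
  T: 2·[γ]_T − 2·[ν]_T − 2·[ξ_2]_T − [M_w]_T + [ζ_1]_T = 2·(-2) − 2·(-1) − 2·(1) − (0) + (1) = -3
  N: 2·[γ]_N − 2·[ν]_N − 2·[ξ_2]_N − [M_w]_N + [ζ_1]_N = 2·(0) − 2·(0) − 2·(2) − (-1) + (-1) = -4
Net dimensions [M⁻¹ L⁻⁹ T⁻³ N⁻⁴] ≠ [1] — not dimensionless.

no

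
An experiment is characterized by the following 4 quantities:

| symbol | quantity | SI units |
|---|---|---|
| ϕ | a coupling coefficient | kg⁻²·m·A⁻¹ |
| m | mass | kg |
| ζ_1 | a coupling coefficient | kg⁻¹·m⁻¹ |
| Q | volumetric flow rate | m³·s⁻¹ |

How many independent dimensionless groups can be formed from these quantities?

There are 4 variables and 4 base dimensions (M, L, T, I).
The dimension matrix has rank 4.
Independent dimensionless groups: 4 − 4 = 0.

0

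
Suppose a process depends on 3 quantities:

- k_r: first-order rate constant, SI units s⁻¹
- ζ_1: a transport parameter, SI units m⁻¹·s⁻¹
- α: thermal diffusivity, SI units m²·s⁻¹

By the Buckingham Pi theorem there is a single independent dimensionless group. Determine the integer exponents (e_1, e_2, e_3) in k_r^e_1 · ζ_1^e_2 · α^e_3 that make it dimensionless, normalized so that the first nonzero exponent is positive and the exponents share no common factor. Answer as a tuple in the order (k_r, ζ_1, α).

L: e_1·(0) + e_2·(-1) + e_3·(2) = 0
T: e_1·(-1) + e_2·(-1) + e_3·(-1) = 0
Solving this homogeneous linear system for the smallest-integer solution (first nonzero entry positive) gives (3, -2, -1).

(3, -2, -1)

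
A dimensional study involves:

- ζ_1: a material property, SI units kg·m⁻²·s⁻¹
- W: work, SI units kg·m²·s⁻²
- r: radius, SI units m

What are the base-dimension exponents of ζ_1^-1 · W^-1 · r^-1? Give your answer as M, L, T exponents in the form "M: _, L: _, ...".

Collect each base-dimension exponent across the product:
  M: −(1) − (1) − (0) = -2
  L: −(-2) − (2) − (1) = -1
  T: −(-1) − (-2) − (0) = 3
So the dimensions are [M⁻² L⁻¹ T³].

M: -2, L: -1, T: 3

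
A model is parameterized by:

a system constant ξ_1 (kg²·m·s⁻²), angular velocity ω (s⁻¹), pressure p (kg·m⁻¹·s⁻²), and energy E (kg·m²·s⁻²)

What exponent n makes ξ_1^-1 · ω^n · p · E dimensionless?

-2

Balance the T exponent: (-1)·n from ω, plus −(-2) + (-2) + (-2) = -2 from the rest, must sum to zero.
−n − 2 = 0, so n = -2.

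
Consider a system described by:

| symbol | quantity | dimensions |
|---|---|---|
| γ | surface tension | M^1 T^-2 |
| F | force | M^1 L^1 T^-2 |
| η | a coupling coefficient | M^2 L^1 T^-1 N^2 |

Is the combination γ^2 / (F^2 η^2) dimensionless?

Sum the exponent of each base dimension across the product:
  M: 2·[γ]_M − 2·[F]_M − 2·[η]_M = 2·(1) − 2·(1) − 2·(2) = -4
  L: 2·[γ]_L − 2·[F]_L − 2·[η]_L = 2·(0) − 2·(1) − 2·(1) = -4
  T: 2·[γ]_T − 2·[F]_T − 2·[η]_T = 2·(-2) − 2·(-2) − 2·(-1) = 2
  N: 2·[γ]_N − 2·[F]_N − 2·[η]_N = 2·(0) − 2·(0) − 2·(2) = -4
Net dimensions [M⁻⁴ L⁻⁴ T² N⁻⁴] ≠ [1] — not dimensionless.

no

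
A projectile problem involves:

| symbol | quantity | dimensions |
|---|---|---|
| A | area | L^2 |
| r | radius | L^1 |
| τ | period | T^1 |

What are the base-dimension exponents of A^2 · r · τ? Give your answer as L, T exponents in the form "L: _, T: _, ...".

Collect each base-dimension exponent across the product:
  L: 2·(2) + (1) + (0) = 5
  T: 2·(0) + (0) + (1) = 1
So the dimensions are [L⁵ T].

L: 5, T: 1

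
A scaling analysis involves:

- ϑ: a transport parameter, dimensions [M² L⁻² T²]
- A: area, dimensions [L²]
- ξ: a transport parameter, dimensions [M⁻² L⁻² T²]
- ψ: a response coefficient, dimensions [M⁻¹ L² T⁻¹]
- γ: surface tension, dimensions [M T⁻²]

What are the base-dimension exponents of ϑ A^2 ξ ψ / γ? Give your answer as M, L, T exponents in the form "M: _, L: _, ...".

Collect each base-dimension exponent across the product:
  M: (2) + 2·(0) + (-2) + (-1) − (1) = -2
  L: (-2) + 2·(2) + (-2) + (2) − (0) = 2
  T: (2) + 2·(0) + (2) + (-1) − (-2) = 5
So the dimensions are [M⁻² L² T⁵].

M: -2, L: 2, T: 5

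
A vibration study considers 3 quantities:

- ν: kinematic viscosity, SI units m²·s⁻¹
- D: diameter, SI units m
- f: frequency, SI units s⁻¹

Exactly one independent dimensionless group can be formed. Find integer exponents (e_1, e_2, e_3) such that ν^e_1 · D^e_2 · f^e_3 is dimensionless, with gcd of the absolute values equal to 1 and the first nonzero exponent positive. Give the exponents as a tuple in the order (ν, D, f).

L: e_1·(2) + e_2·(1) + e_3·(0) = 0
T: e_1·(-1) + e_2·(0) + e_3·(-1) = 0
Solving this homogeneous linear system for the smallest-integer solution (first nonzero entry positive) gives (1, -2, -1).

(1, -2, -1)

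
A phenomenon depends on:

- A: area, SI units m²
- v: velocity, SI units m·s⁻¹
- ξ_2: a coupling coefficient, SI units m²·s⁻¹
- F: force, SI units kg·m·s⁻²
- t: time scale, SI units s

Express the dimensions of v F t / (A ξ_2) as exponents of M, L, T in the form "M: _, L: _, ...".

Collect each base-dimension exponent across the product:
  M: −(0) + (0) − (0) + (1) + (0) = 1
  L: −(2) + (1) − (2) + (1) + (0) = -2
  T: −(0) + (-1) − (-1) + (-2) + (1) = -1
So the dimensions are [M L⁻² T⁻¹].

M: 1, L: -2, T: -1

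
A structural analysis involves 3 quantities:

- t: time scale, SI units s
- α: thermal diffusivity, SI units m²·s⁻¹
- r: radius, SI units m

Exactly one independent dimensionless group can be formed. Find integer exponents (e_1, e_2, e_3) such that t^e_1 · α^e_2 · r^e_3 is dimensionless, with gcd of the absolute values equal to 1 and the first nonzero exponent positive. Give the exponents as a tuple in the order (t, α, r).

L: e_1·(0) + e_2·(2) + e_3·(1) = 0
T: e_1·(1) + e_2·(-1) + e_3·(0) = 0
Solving this homogeneous linear system for the smallest-integer solution (first nonzero entry positive) gives (1, 1, -2).

(1, 1, -2)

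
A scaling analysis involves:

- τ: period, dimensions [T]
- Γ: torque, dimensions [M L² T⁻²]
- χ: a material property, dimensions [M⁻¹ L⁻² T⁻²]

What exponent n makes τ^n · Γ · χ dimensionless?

Balance the T exponent: (1)·n from τ, plus (-2) + (-2) = -4 from the rest, must sum to zero.
n − 4 = 0, so n = 4.

4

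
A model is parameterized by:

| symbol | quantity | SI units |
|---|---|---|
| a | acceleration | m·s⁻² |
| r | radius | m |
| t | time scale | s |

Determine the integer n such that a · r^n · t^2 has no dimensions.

-1

Balance the L exponent: (1)·n from r, plus (1) + 2·(0) = 1 from the rest, must sum to zero.
n + 1 = 0, so n = -1.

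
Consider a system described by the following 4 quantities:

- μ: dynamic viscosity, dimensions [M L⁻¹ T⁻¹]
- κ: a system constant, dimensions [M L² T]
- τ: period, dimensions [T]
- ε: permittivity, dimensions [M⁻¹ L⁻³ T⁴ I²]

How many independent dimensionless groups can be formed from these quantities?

There are 4 variables and 4 base dimensions (M, L, T, I).
The dimension matrix has rank 4.
Independent dimensionless groups: 4 − 4 = 0.

0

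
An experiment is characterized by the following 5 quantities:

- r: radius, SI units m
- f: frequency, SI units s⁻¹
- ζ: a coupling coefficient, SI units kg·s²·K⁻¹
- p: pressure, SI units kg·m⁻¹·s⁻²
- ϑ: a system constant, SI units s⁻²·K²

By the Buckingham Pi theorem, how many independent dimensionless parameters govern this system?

There are 5 variables and 4 base dimensions (M, L, T, Θ).
The dimension matrix has rank 4.
Independent dimensionless groups: 5 − 4 = 1.

1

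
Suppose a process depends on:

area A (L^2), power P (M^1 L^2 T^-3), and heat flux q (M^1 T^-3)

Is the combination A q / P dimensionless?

yes

Sum the exponent of each base dimension across the product:
  M: [A]_M − [P]_M + [q]_M = (0) − (1) + (1) = 0
  L: [A]_L − [P]_L + [q]_L = (2) − (2) + (0) = 0
  T: [A]_T − [P]_T + [q]_T = (0) − (-3) + (-3) = 0
  Θ: [A]_Θ − [P]_Θ + [q]_Θ = (0) − (0) + (0) = 0
All base exponents vanish — dimensionless.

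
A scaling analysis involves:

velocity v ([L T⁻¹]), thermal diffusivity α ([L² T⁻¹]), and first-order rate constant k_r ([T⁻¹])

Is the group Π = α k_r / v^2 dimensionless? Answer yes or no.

Sum the exponent of each base dimension across the product:
  M: −2·[v]_M + [α]_M + [k_r]_M = −2·(0) + (0) + (0) = 0
  L: −2·[v]_L + [α]_L + [k_r]_L = −2·(1) + (2) + (0) = 0
  T: −2·[v]_T + [α]_T + [k_r]_T = −2·(-1) + (-1) + (-1) = 0
All base exponents vanish — dimensionless.

yes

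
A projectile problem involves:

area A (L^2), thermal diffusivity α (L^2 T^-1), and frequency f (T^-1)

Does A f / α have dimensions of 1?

yes

Sum the exponent of each base dimension across the product:
  M: [A]_M − [α]_M + [f]_M = (0) − (0) + (0) = 0
  L: [A]_L − [α]_L + [f]_L = (2) − (2) + (0) = 0
  T: [A]_T − [α]_T + [f]_T = (0) − (-1) + (-1) = 0
All base exponents vanish — dimensionless.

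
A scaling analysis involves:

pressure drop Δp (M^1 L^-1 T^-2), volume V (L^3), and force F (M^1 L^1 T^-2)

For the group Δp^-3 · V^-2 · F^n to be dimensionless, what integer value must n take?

Balance the M exponent: (1)·n from F, plus −3·(1) − 2·(0) = -3 from the rest, must sum to zero.
n − 3 = 0, so n = 3.

3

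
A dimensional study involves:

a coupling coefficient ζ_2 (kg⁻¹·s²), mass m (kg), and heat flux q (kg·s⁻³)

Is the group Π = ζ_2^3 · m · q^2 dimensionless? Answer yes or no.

yes

Sum the exponent of each base dimension across the product:
  M: 3·[ζ_2]_M + [m]_M + 2·[q]_M = 3·(-1) + (1) + 2·(1) = 0
  L: 3·[ζ_2]_L + [m]_L + 2·[q]_L = 3·(0) + (0) + 2·(0) = 0
  T: 3·[ζ_2]_T + [m]_T + 2·[q]_T = 3·(2) + (0) + 2·(-3) = 0
All base exponents vanish — dimensionless.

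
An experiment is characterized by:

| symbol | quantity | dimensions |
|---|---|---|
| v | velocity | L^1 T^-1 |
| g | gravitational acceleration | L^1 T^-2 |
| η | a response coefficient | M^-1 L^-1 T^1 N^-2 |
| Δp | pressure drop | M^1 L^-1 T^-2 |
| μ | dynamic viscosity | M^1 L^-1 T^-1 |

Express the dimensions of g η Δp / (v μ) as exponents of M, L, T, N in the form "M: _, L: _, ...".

M: -1, L: -1, T: -1, N: -2

Collect each base-dimension exponent across the product:
  M: −(0) + (0) + (-1) + (1) − (1) = -1
  L: −(1) + (1) + (-1) + (-1) − (-1) = -1
  T: −(-1) + (-2) + (1) + (-2) − (-1) = -1
  N: −(0) + (0) + (-2) + (0) − (0) = -2
So the dimensions are [M⁻¹ L⁻¹ T⁻¹ N⁻²].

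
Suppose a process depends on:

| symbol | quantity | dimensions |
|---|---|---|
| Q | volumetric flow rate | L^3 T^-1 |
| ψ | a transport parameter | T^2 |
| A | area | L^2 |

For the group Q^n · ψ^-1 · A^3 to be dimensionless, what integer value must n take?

Balance the L exponent: (3)·n from Q, plus −(0) + 3·(2) = 6 from the rest, must sum to zero.
3n + 6 = 0, so n = -2.

-2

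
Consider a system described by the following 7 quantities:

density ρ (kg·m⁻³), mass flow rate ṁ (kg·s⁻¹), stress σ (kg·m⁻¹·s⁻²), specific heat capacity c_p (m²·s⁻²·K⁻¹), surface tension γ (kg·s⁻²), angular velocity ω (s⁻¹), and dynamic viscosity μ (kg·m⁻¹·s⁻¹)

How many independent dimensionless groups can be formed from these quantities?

There are 7 variables and 4 base dimensions (M, L, T, Θ).
The dimension matrix has rank 4.
Independent dimensionless groups: 7 − 4 = 3.

3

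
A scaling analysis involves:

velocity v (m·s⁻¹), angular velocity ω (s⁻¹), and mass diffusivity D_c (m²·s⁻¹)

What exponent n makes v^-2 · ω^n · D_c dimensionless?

Balance the T exponent: (-1)·n from ω, plus −2·(-1) + (-1) = 1 from the rest, must sum to zero.
−n + 1 = 0, so n = 1.

1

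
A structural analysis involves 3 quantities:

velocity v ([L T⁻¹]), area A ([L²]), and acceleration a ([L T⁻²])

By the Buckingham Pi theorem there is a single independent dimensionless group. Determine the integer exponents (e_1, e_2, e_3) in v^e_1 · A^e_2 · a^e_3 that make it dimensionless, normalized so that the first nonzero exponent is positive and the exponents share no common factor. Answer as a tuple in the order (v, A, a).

(4, -1, -2)

L: e_1·(1) + e_2·(2) + e_3·(1) = 0
T: e_1·(-1) + e_2·(0) + e_3·(-2) = 0
Solving this homogeneous linear system for the smallest-integer solution (first nonzero entry positive) gives (4, -1, -2).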